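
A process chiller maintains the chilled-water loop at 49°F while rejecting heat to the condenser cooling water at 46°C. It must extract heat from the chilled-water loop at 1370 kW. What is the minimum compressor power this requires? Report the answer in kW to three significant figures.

177 kW

In absolute terms T_C = 282.59 K and T_H = 319.15 K, so ΔT = 36.56 K.
COP_Carnot = T_C/ΔT = 282.59/36.56 = 7.731.
Ẇ_min = Q̇/COP_Carnot = 1370/7.731 = 177.2 kW.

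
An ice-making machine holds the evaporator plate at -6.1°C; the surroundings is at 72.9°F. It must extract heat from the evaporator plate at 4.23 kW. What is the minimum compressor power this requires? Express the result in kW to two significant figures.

In absolute terms T_C = 267.05 K and T_H = 295.87 K, so ΔT = 28.82 K.
COP_Carnot = T_C/ΔT = 267.05/28.82 = 9.265.
Ẇ_min = Q̇/COP_Carnot = 4.230/9.265 = 0.4565 kW.

0.46 kW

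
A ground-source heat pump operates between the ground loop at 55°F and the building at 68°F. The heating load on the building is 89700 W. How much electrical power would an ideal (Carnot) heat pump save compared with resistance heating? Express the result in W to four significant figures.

In absolute terms T_C = 285.93 K and T_H = 293.15 K, so ΔT = 7.222 K.
COP_Carnot = T_H/ΔT = 293.15/7.222 = 40.59.
Resistance heating needs Ẇ_res = Q̇_H = 89700 W; the reversible heat pump needs only Ẇ_hp = Q̇_H/COP = 2210 W.
Saving = 89700 − 2210 = 87490 W.

87490 W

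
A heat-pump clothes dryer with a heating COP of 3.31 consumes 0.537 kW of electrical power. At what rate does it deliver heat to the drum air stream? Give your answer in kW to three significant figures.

1.78 kW

Q̇_H = COP_HP × Ẇ = 3.31 × 0.5370 = 1.777 kW.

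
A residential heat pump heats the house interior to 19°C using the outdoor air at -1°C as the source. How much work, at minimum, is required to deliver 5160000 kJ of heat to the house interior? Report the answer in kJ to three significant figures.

353000 kJ

In absolute terms T_C = 272.15 K and T_H = 292.15 K, so ΔT = 20.00 K.
The reversible limit is COP_HP = T_H/ΔT = 14.61, so W_min = Q_H/COP = Q_H·ΔT/T_H.
W_min = 5160000 × 20.00/292.15 = 353200 kJ.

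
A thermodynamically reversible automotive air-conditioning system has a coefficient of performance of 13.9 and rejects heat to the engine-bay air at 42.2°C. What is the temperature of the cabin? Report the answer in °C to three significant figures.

For a Carnot refrigerator COP_R = T_C/(T_H − T_C), so T_C = COP·T_H/(1 + COP).
With T_H = 315.35 K, T_C = 13.9 × 315.35/14.90 = 294.19 K.
Converting, 294.19 K = 21.04°C.

21.0 °C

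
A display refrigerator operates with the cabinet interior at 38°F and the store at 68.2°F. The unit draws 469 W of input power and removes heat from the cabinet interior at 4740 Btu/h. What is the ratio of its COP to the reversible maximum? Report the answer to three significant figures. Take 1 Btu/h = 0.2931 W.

Converting, Q̇_C = 4740 Btu/h = 1389 W, so COP_actual = Q̇_C/Ẇ = 1389/469.0 = 2.962.
In absolute terms T_C = 276.48 K and T_H = 293.26 K, so ΔT = 16.78 K.
COP_Carnot = T_C/ΔT = 276.48/16.78 = 16.48.
η_II = COP_actual/COP_Carnot = 2.962/16.48 = 0.1798.

0.180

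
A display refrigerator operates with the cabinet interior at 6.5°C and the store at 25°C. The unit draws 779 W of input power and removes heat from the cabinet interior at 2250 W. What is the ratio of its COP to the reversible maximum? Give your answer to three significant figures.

COP_actual = Q̇_C/Ẇ = 2250/779.0 = 2.888.
In absolute terms T_C = 279.65 K and T_H = 298.15 K, so ΔT = 18.50 K.
COP_Carnot = T_C/ΔT = 279.65/18.50 = 15.12.
η_II = COP_actual/COP_Carnot = 2.888/15.12 = 0.1911.

0.191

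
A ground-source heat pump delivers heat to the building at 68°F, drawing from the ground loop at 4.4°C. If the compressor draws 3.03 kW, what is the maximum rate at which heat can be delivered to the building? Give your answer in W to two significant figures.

57000 W

In absolute terms T_C = 277.55 K and T_H = 293.15 K, so ΔT = 15.60 K.
COP_Carnot = T_H/ΔT = 293.15/15.60 = 18.79.
Q̇_max = COP_Carnot × Ẇ = 18.79 × 3.030 kW = 56.94 kW = 56940 W.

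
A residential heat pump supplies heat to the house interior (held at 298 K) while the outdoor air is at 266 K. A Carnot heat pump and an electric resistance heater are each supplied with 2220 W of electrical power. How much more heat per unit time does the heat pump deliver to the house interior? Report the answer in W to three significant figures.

The reservoir spacing is ΔT = 298 − 266 = 32.00 K.
COP_Carnot = T_H/ΔT = 298.00/32.00 = 9.313.
The heat pump delivers Q̇_H = COP × Ẇ = 20670 W; the resistance heater delivers Ẇ = 2220 W.
Extra = (COP − 1)·Ẇ = 18450 W.

18500 W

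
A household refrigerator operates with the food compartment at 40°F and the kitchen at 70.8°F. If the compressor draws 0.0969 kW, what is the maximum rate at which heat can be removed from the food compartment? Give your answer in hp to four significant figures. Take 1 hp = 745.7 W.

In absolute terms T_C = 277.59 K and T_H = 294.71 K, so ΔT = 17.11 K.
COP_Carnot = T_C/ΔT = 277.59/17.11 = 16.22.
Q̇_max = COP_Carnot × Ẇ = 16.22 × 0.09690 kW = 1.572 kW = 2.108 hp.

2.108 hp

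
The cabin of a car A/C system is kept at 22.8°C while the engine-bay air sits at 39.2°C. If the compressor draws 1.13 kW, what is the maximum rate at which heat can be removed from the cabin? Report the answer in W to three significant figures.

20400 W

In absolute terms T_C = 295.95 K and T_H = 312.35 K, so ΔT = 16.40 K.
COP_Carnot = T_C/ΔT = 295.95/16.40 = 18.05.
Q̇_max = COP_Carnot × Ẇ = 18.05 × 1.130 kW = 20.39 kW = 20390 W.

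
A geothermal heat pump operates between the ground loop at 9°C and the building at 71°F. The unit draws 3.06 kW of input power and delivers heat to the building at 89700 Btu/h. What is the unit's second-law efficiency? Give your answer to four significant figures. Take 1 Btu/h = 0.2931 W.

Converting, Q̇_H = 89700 Btu/h = 26.29 kW, so COP_actual = Q̇_H/Ẇ = 26.29/3.060 = 8.592.
In absolute terms T_C = 282.15 K and T_H = 294.82 K, so ΔT = 12.67 K.
COP_Carnot = T_H/ΔT = 294.82/12.67 = 23.28.
η_II = COP_actual/COP_Carnot = 8.592/23.28 = 0.3691.

0.3691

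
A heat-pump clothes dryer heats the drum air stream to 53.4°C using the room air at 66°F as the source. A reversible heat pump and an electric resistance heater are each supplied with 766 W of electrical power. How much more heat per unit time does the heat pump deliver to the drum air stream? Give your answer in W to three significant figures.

In absolute terms T_C = 292.04 K and T_H = 326.55 K, so ΔT = 34.51 K.
COP_Carnot = T_H/ΔT = 326.55/34.51 = 9.462.
The heat pump delivers Q̇_H = COP × Ẇ = 7248 W; the resistance heater delivers Ẇ = 766.0 W.
Extra = (COP − 1)·Ẇ = 6482 W.

6480 W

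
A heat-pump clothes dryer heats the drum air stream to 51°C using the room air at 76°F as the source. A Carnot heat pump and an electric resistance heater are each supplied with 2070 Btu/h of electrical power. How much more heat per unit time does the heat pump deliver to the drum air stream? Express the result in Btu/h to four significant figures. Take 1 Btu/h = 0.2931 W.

In absolute terms T_C = 297.59 K and T_H = 324.15 K, so ΔT = 26.56 K.
COP_Carnot = T_H/ΔT = 324.15/26.56 = 12.21.
The heat pump delivers Q̇_H = COP × Ẇ = 25270 Btu/h; the resistance heater delivers Ẇ = 2070 Btu/h.
Extra = (COP − 1)·Ẇ = 23200 Btu/h.

23200 Btu/h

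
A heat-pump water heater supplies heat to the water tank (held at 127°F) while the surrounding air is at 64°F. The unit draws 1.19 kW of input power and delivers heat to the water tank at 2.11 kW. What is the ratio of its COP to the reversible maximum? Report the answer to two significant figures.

COP_actual = Q̇_H/Ẇ = 2.110/1.190 = 1.773.
In absolute terms T_C = 290.93 K and T_H = 325.93 K, so ΔT = 35.00 K.
COP_Carnot = T_H/ΔT = 325.93/35.00 = 9.312.
η_II = COP_actual/COP_Carnot = 1.773/9.312 = 0.1904.

0.19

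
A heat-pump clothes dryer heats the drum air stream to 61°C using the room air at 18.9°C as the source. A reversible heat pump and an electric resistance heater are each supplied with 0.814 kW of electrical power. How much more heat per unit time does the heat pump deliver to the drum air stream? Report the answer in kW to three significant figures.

In absolute terms T_C = 292.05 K and T_H = 334.15 K, so ΔT = 42.10 K.
COP_Carnot = T_H/ΔT = 334.15/42.10 = 7.937.
The heat pump delivers Q̇_H = COP × Ẇ = 6.461 kW; the resistance heater delivers Ẇ = 0.8140 kW.
Extra = (COP − 1)·Ẇ = 5.647 kW.

5.65 kW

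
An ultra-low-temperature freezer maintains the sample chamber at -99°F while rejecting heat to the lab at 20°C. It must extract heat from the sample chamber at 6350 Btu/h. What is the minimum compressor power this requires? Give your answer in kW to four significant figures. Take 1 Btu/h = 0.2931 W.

0.8618 kW

In absolute terms T_C = 200.37 K and T_H = 293.15 K, so ΔT = 92.78 K.
COP_Carnot = T_C/ΔT = 200.37/92.78 = 2.160.
Ẇ_min = Q̇/COP_Carnot = 6350/2.160 = 2940 Btu/h = 0.8618 kW.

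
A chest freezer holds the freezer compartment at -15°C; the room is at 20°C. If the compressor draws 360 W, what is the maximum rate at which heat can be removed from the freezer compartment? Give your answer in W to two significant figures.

In absolute terms T_C = 258.15 K and T_H = 293.15 K, so ΔT = 35.00 K.
COP_Carnot = T_C/ΔT = 258.15/35.00 = 7.376.
Q̇_max = COP_Carnot × Ẇ = 7.376 × 360.0 W = 2655 W.

2700 W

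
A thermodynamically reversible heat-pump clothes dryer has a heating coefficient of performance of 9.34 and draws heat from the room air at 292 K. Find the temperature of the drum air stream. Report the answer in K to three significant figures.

327 K

COP_HP = T_H/(T_H − T_C) rearranges to T_H = COP·T_C/(COP − 1).
With T_C = 292.00 K, T_H = 9.34 × 292.00/8.340 = 327.01 K.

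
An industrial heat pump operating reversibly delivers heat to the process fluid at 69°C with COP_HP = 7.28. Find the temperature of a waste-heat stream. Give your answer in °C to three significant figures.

22.0 °C

COP_HP = T_H/(T_H − T_C) gives T_H − T_C = T_H/COP.
With T_H = 342.15 K, T_C = 342.15 × (1 − 1/7.28) = 295.15 K.
Converting, 295.15 K = 22.00°C.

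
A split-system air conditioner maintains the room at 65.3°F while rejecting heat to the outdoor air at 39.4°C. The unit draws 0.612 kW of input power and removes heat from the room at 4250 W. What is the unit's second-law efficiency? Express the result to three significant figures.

Converting, Q̇_C = 4250 W = 4.250 kW, so COP_actual = Q̇_C/Ẇ = 4.250/0.6120 = 6.944.
In absolute terms T_C = 291.65 K and T_H = 312.55 K, so ΔT = 20.90 K.
COP_Carnot = T_C/ΔT = 291.65/20.90 = 13.95.
η_II = COP_actual/COP_Carnot = 6.944/13.95 = 0.4976.

0.498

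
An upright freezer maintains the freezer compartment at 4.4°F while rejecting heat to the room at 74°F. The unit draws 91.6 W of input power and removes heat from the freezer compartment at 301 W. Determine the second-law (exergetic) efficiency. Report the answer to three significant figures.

COP_actual = Q̇_C/Ẇ = 301.0/91.60 = 3.286.
In absolute terms T_C = 257.82 K and T_H = 296.48 K, so ΔT = 38.67 K.
COP_Carnot = T_C/ΔT = 257.82/38.67 = 6.668.
η_II = COP_actual/COP_Carnot = 3.286/6.668 = 0.4928.

0.493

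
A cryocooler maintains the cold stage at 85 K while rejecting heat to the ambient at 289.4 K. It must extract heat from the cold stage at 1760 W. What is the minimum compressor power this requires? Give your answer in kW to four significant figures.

4.232 kW

The reservoir spacing is ΔT = 289.4 − 85 = 204.4 K.
COP_Carnot = T_C/ΔT = 85.00/204.4 = 0.4159.
Ẇ_min = Q̇/COP_Carnot = 1760/0.4159 = 4232 W = 4.232 kW.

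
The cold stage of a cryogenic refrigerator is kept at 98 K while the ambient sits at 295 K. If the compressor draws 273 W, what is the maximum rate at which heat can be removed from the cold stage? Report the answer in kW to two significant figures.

The reservoir spacing is ΔT = 295 − 98 = 197.0 K.
COP_Carnot = T_C/ΔT = 98.00/197.0 = 0.4975.
Q̇_max = COP_Carnot × Ẇ = 0.4975 × 273.0 W = 135.8 W = 0.1358 kW.

0.14 kW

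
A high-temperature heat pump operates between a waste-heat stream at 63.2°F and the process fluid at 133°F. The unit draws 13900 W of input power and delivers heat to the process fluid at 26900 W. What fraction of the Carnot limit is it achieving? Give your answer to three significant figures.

COP_actual = Q̇_H/Ẇ = 26900/13900 = 1.935.
In absolute terms T_C = 290.48 K and T_H = 329.26 K, so ΔT = 38.78 K.
COP_Carnot = T_H/ΔT = 329.26/38.78 = 8.491.
η_II = COP_actual/COP_Carnot = 1.935/8.491 = 0.2279.

0.228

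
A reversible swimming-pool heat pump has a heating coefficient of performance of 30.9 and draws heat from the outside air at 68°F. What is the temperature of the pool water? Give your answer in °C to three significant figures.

29.8 °C

COP_HP = T_H/(T_H − T_C) rearranges to T_H = COP·T_C/(COP − 1).
With T_C = 293.15 K, T_H = 30.9 × 293.15/29.90 = 302.95 K.
Converting, 302.95 K = 29.80°C.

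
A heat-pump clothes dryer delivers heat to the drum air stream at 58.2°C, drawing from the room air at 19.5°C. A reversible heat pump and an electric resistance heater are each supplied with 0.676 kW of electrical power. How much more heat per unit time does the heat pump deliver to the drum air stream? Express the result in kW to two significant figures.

5.1 kW

In absolute terms T_C = 292.65 K and T_H = 331.35 K, so ΔT = 38.70 K.
COP_Carnot = T_H/ΔT = 331.35/38.70 = 8.562.
The heat pump delivers Q̇_H = COP × Ẇ = 5.788 kW; the resistance heater delivers Ẇ = 0.6760 kW.
Extra = (COP − 1)·Ẇ = 5.112 kW.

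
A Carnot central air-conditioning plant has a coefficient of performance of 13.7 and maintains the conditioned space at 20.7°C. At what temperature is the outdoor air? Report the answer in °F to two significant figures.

110 °F

COP_R = T_C/(T_H − T_C) gives T_H − T_C = T_C/COP.
With T_C = 293.85 K, T_H = 293.85 × (1 + 1/13.7) = 315.30 K.
Converting, 315.30 K = 107.87°F.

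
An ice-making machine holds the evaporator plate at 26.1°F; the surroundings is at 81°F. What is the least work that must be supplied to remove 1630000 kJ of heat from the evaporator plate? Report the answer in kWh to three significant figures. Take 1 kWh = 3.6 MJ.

In absolute terms T_C = 269.87 K and T_H = 300.37 K, so ΔT = 30.50 K.
The reversible limit is COP_R = T_C/ΔT = 8.848, so W_min = Q_C/COP = Q_C·ΔT/T_C.
W_min = 1630000 × 30.50/269.87 = 184200 kJ = 51.17 kWh.

51.2 kWh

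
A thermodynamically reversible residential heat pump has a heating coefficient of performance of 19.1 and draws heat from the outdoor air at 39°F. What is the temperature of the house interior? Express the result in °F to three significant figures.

66.6 °F

COP_HP = T_H/(T_H − T_C) rearranges to T_H = COP·T_C/(COP − 1).
With T_C = 277.04 K, T_H = 19.1 × 277.04/18.10 = 292.34 K.
Converting, 292.34 K = 66.55°F.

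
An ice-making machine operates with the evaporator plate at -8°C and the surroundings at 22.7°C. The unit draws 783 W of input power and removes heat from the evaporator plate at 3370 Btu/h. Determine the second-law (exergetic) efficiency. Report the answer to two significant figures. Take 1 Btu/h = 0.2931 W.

Converting, Q̇_C = 3370 Btu/h = 987.7 W, so COP_actual = Q̇_C/Ẇ = 987.7/783.0 = 1.261.
In absolute terms T_C = 265.15 K and T_H = 295.85 K, so ΔT = 30.70 K.
COP_Carnot = T_C/ΔT = 265.15/30.70 = 8.637.
η_II = COP_actual/COP_Carnot = 1.261/8.637 = 0.1461.

0.15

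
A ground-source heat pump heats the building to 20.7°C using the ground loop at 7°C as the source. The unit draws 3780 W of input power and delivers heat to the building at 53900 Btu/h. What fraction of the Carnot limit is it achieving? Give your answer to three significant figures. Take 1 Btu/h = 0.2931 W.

0.195

Converting, Q̇_H = 53900 Btu/h = 15800 W, so COP_actual = Q̇_H/Ẇ = 15800/3780 = 4.179.
In absolute terms T_C = 280.15 K and T_H = 293.85 K, so ΔT = 13.70 K.
COP_Carnot = T_H/ΔT = 293.85/13.70 = 21.45.
η_II = COP_actual/COP_Carnot = 4.179/21.45 = 0.1949.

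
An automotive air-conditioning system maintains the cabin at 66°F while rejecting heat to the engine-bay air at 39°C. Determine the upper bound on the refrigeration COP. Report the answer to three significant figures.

14.5

In absolute terms T_C = 292.04 K and T_H = 312.15 K, so ΔT = 20.11 K.
For a reversible cycle, COP_Carnot = T_C/ΔT = 292.04/20.11 = 14.52.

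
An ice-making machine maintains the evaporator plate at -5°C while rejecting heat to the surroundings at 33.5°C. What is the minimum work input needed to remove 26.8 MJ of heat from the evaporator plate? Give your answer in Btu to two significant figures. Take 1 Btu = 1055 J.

In absolute terms T_C = 268.15 K and T_H = 306.65 K, so ΔT = 38.50 K.
The reversible limit is COP_R = T_C/ΔT = 6.965, so W_min = Q_C/COP = Q_C·ΔT/T_C.
W_min = 26.80 × 38.50/268.15 = 3.848 MJ = 3647 Btu.

3600 Btu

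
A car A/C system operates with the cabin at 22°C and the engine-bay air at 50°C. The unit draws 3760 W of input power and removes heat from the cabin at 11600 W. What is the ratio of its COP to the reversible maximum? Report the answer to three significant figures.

0.293

COP_actual = Q̇_C/Ẇ = 11600/3760 = 3.085.
In absolute terms T_C = 295.15 K and T_H = 323.15 K, so ΔT = 28.00 K.
COP_Carnot = T_C/ΔT = 295.15/28.00 = 10.54.
η_II = COP_actual/COP_Carnot = 3.085/10.54 = 0.2927.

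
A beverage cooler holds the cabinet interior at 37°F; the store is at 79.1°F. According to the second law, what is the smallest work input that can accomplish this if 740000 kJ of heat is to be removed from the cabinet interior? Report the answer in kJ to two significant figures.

63000 kJ

In absolute terms T_C = 275.93 K and T_H = 299.32 K, so ΔT = 23.39 K.
The reversible limit is COP_R = T_C/ΔT = 11.80, so W_min = Q_C/COP = Q_C·ΔT/T_C.
W_min = 740000 × 23.39/275.93 = 62730 kJ.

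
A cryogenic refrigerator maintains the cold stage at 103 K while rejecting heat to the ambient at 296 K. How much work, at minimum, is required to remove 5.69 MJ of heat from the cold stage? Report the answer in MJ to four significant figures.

10.66 MJ

The reservoir spacing is ΔT = 296 − 103 = 193.0 K.
The reversible limit is COP_R = T_C/ΔT = 0.5337, so W_min = Q_C/COP = Q_C·ΔT/T_C.
W_min = 5.690 × 193.0/103.00 = 10.66 MJ.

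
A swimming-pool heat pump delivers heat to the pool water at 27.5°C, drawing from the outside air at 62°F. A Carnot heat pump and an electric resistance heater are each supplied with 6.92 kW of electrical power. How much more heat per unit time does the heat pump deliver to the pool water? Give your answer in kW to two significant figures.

190 kW

In absolute terms T_C = 289.82 K and T_H = 300.65 K, so ΔT = 10.83 K.
COP_Carnot = T_H/ΔT = 300.65/10.83 = 27.75.
The heat pump delivers Q̇_H = COP × Ẇ = 192.0 kW; the resistance heater delivers Ẇ = 6.920 kW.
Extra = (COP − 1)·Ẇ = 185.1 kW.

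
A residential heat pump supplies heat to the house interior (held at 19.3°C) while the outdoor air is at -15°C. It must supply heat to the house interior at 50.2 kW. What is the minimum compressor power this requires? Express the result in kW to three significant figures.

In absolute terms T_C = 258.15 K and T_H = 292.45 K, so ΔT = 34.30 K.
COP_Carnot = T_H/ΔT = 292.45/34.30 = 8.526.
Ẇ_min = Q̇/COP_Carnot = 50.20/8.526 = 5.888 kW.

5.89 kW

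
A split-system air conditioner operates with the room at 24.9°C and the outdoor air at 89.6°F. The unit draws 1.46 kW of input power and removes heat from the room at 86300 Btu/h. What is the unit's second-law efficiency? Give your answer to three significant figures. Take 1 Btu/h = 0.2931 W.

0.413

Converting, Q̇_C = 86300 Btu/h = 25.29 kW, so COP_actual = Q̇_C/Ẇ = 25.29/1.460 = 17.33.
In absolute terms T_C = 298.05 K and T_H = 305.15 K, so ΔT = 7.100 K.
COP_Carnot = T_C/ΔT = 298.05/7.100 = 41.98.
η_II = COP_actual/COP_Carnot = 17.33/41.98 = 0.4127.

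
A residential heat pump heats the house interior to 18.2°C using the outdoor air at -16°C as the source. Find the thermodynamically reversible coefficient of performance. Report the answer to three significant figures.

In absolute terms T_C = 257.15 K and T_H = 291.35 K, so ΔT = 34.20 K.
For a reversible cycle, COP_Carnot = T_H/ΔT = 291.35/34.20 = 8.519.

8.52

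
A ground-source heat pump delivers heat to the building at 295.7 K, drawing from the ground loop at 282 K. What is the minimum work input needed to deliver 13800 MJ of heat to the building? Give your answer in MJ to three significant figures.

The reservoir spacing is ΔT = 295.7 − 282 = 13.70 K.
The reversible limit is COP_HP = T_H/ΔT = 21.58, so W_min = Q_H/COP = Q_H·ΔT/T_H.
W_min = 13800 × 13.70/295.70 = 639.4 MJ.

639 MJ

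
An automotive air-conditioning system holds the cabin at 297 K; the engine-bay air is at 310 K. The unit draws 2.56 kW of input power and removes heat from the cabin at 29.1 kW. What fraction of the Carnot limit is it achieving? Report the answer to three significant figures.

COP_actual = Q̇_C/Ẇ = 29.10/2.560 = 11.37.
The reservoir spacing is ΔT = 310 − 297 = 13.00 K.
COP_Carnot = T_C/ΔT = 297.00/13.00 = 22.85.
η_II = COP_actual/COP_Carnot = 11.37/22.85 = 0.4976.

0.498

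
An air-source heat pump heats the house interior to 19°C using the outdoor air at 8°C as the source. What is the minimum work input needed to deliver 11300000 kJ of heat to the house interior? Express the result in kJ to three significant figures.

In absolute terms T_C = 281.15 K and T_H = 292.15 K, so ΔT = 11.00 K.
The reversible limit is COP_HP = T_H/ΔT = 26.56, so W_min = Q_H/COP = Q_H·ΔT/T_H.
W_min = 11300000 × 11.00/292.15 = 425500 kJ.

425000 kJ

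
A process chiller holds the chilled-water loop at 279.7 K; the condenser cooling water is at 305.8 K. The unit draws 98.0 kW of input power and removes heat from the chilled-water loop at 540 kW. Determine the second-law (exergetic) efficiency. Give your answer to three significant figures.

COP_actual = Q̇_C/Ẇ = 540.0/98.00 = 5.510.
The reservoir spacing is ΔT = 305.8 − 279.7 = 26.10 K.
COP_Carnot = T_C/ΔT = 279.70/26.10 = 10.72.
η_II = COP_actual/COP_Carnot = 5.510/10.72 = 0.5142.

0.514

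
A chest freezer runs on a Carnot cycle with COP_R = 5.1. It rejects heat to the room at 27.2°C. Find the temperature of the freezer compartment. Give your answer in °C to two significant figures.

For a Carnot refrigerator COP_R = T_C/(T_H − T_C), so T_C = COP·T_H/(1 + COP).
With T_H = 300.35 K, T_C = 5.1 × 300.35/6.100 = 251.11 K.
Converting, 251.11 K = -22.04°C.

-22 °C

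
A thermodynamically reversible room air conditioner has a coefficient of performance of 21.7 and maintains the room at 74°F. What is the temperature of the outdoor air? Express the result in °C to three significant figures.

37.0 °C

COP_R = T_C/(T_H − T_C) gives T_H − T_C = T_C/COP.
With T_C = 296.48 K, T_H = 296.48 × (1 + 1/21.7) = 310.15 K.
Converting, 310.15 K = 37.00°C.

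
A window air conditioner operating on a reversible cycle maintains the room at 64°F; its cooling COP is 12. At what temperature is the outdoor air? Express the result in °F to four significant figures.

COP_R = T_C/(T_H − T_C) gives T_H − T_C = T_C/COP.
With T_C = 290.93 K, T_H = 290.93 × (1 + 1/12) = 315.17 K.
Converting, 315.17 K = 107.64°F.

107.6 °F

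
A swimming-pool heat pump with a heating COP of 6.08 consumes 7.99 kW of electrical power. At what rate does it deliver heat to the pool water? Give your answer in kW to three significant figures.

48.6 kW

Q̇_H = COP_HP × Ẇ = 6.08 × 7.990 = 48.58 kW.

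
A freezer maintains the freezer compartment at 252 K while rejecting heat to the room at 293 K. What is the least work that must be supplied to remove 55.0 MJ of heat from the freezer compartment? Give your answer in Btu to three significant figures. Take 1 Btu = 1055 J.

The reservoir spacing is ΔT = 293 − 252 = 41.00 K.
The reversible limit is COP_R = T_C/ΔT = 6.146, so W_min = Q_C/COP = Q_C·ΔT/T_C.
W_min = 55.00 × 41.00/252.00 = 8.948 MJ = 8482 Btu.

8480 Btu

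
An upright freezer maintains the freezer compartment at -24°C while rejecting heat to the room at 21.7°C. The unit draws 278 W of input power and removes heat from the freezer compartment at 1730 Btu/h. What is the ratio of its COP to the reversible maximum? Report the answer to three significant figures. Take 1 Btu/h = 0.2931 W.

Converting, Q̇_C = 1730 Btu/h = 507.1 W, so COP_actual = Q̇_C/Ẇ = 507.1/278.0 = 1.824.
In absolute terms T_C = 249.15 K and T_H = 294.85 K, so ΔT = 45.70 K.
COP_Carnot = T_C/ΔT = 249.15/45.70 = 5.452.
η_II = COP_actual/COP_Carnot = 1.824/5.452 = 0.3346.

0.335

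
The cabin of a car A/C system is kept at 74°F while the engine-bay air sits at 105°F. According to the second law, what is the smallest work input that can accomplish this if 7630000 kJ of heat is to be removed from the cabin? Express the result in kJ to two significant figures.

In absolute terms T_C = 296.48 K and T_H = 313.71 K, so ΔT = 17.22 K.
The reversible limit is COP_R = T_C/ΔT = 17.22, so W_min = Q_C/COP = Q_C·ΔT/T_C.
W_min = 7630000 × 17.22/296.48 = 443200 kJ.

440000 kJ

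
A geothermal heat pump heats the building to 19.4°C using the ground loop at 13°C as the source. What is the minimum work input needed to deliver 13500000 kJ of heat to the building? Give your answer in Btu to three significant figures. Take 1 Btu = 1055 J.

280000 Btu

In absolute terms T_C = 286.15 K and T_H = 292.55 K, so ΔT = 6.400 K.
The reversible limit is COP_HP = T_H/ΔT = 45.71, so W_min = Q_H/COP = Q_H·ΔT/T_H.
W_min = 13500000 × 6.400/292.55 = 295300 kJ = 279900 Btu.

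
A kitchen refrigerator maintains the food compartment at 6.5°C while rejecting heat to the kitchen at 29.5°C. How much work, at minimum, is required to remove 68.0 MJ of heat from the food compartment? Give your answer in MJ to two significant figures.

In absolute terms T_C = 279.65 K and T_H = 302.65 K, so ΔT = 23.00 K.
The reversible limit is COP_R = T_C/ΔT = 12.16, so W_min = Q_C/COP = Q_C·ΔT/T_C.
W_min = 68.00 × 23.00/279.65 = 5.593 MJ.

5.6 MJ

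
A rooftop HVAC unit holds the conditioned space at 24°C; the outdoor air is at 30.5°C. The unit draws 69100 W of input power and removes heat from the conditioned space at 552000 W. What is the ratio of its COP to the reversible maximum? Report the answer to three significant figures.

COP_actual = Q̇_C/Ẇ = 552000/69100 = 7.988.
In absolute terms T_C = 297.15 K and T_H = 303.65 K, so ΔT = 6.500 K.
COP_Carnot = T_C/ΔT = 297.15/6.500 = 45.72.
η_II = COP_actual/COP_Carnot = 7.988/45.72 = 0.1747.

0.175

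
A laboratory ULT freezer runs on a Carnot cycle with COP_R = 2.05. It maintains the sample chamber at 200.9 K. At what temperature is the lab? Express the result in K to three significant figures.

COP_R = T_C/(T_H − T_C) gives T_H − T_C = T_C/COP.
With T_C = 200.90 K, T_H = 200.90 × (1 + 1/2.05) = 298.90 K.

299 K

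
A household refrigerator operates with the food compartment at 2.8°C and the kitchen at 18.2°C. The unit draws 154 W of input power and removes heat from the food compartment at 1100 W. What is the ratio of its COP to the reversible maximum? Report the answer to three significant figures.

0.399

COP_actual = Q̇_C/Ẇ = 1100/154.0 = 7.143.
In absolute terms T_C = 275.95 K and T_H = 291.35 K, so ΔT = 15.40 K.
COP_Carnot = T_C/ΔT = 275.95/15.40 = 17.92.
η_II = COP_actual/COP_Carnot = 7.143/17.92 = 0.3986.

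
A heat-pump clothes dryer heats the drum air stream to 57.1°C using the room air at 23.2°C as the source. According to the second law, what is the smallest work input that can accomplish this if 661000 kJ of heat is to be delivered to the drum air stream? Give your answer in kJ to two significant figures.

68000 kJ

In absolute terms T_C = 296.35 K and T_H = 330.25 K, so ΔT = 33.90 K.
The reversible limit is COP_HP = T_H/ΔT = 9.742, so W_min = Q_H/COP = Q_H·ΔT/T_H.
W_min = 661000 × 33.90/330.25 = 67850 kJ.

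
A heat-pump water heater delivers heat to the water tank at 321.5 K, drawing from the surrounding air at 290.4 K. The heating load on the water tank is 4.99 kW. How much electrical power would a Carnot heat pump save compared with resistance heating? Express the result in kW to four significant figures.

4.507 kW

The reservoir spacing is ΔT = 321.5 − 290.4 = 31.10 K.
COP_Carnot = T_H/ΔT = 321.50/31.10 = 10.34.
Resistance heating needs Ẇ_res = Q̇_H = 4.990 kW; the reversible heat pump needs only Ẇ_hp = Q̇_H/COP = 0.4827 kW.
Saving = 4.990 − 0.4827 = 4.507 kW.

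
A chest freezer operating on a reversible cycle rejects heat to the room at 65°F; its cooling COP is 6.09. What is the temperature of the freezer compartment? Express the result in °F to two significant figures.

For a Carnot refrigerator COP_R = T_C/(T_H − T_C), so T_C = COP·T_H/(1 + COP).
With T_H = 291.48 K, T_C = 6.09 × 291.48/7.090 = 250.37 K.
Converting, 250.37 K = -9.00°F.

-9.0 °F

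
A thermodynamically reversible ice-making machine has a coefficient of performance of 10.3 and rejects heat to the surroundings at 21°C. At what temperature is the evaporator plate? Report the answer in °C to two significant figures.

-5.0 °C

For a Carnot refrigerator COP_R = T_C/(T_H − T_C), so T_C = COP·T_H/(1 + COP).
With T_H = 294.15 K, T_C = 10.3 × 294.15/11.30 = 268.12 K.
Converting, 268.12 K = -5.03°C.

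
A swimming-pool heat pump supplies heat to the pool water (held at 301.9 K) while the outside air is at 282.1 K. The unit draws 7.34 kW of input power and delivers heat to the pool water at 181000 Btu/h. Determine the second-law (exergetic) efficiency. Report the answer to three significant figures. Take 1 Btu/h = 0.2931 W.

Converting, Q̇_H = 181000 Btu/h = 53.05 kW, so COP_actual = Q̇_H/Ẇ = 53.05/7.340 = 7.228.
The reservoir spacing is ΔT = 301.9 − 282.1 = 19.80 K.
COP_Carnot = T_H/ΔT = 301.90/19.80 = 15.25.
η_II = COP_actual/COP_Carnot = 7.228/15.25 = 0.4740.

0.474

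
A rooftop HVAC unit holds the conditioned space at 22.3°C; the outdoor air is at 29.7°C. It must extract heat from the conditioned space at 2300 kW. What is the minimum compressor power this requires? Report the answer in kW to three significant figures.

In absolute terms T_C = 295.45 K and T_H = 302.85 K, so ΔT = 7.400 K.
COP_Carnot = T_C/ΔT = 295.45/7.400 = 39.93.
Ẇ_min = Q̇/COP_Carnot = 2300/39.93 = 57.61 kW.

57.6 kW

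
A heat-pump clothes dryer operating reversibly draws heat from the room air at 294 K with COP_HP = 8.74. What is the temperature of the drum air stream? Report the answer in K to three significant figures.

COP_HP = T_H/(T_H − T_C) rearranges to T_H = COP·T_C/(COP − 1).
With T_C = 294.00 K, T_H = 8.74 × 294.00/7.740 = 331.98 K.

332 K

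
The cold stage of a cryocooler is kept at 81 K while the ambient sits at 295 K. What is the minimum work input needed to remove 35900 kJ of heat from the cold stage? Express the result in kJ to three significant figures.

94800 kJ

The reservoir spacing is ΔT = 295 − 81 = 214.0 K.
The reversible limit is COP_R = T_C/ΔT = 0.3785, so W_min = Q_C/COP = Q_C·ΔT/T_C.
W_min = 35900 × 214.0/81.00 = 94850 kJ.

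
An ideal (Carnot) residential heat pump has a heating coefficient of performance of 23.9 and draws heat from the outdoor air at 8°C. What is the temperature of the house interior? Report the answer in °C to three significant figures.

20.3 °C

COP_HP = T_H/(T_H − T_C) rearranges to T_H = COP·T_C/(COP − 1).
With T_C = 281.15 K, T_H = 23.9 × 281.15/22.90 = 293.43 K.
Converting, 293.43 K = 20.28°C.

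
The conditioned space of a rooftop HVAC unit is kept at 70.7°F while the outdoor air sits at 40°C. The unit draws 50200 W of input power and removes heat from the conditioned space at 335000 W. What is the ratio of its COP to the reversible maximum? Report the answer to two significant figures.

COP_actual = Q̇_C/Ẇ = 335000/50200 = 6.673.
In absolute terms T_C = 294.65 K and T_H = 313.15 K, so ΔT = 18.50 K.
COP_Carnot = T_C/ΔT = 294.65/18.50 = 15.93.
η_II = COP_actual/COP_Carnot = 6.673/15.93 = 0.4190.

0.42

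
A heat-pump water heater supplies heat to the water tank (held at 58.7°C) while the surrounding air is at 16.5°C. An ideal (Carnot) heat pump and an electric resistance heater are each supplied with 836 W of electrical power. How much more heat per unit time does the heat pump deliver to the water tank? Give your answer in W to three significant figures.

In absolute terms T_C = 289.65 K and T_H = 331.85 K, so ΔT = 42.20 K.
COP_Carnot = T_H/ΔT = 331.85/42.20 = 7.864.
The heat pump delivers Q̇_H = COP × Ẇ = 6574 W; the resistance heater delivers Ẇ = 836.0 W.
Extra = (COP − 1)·Ẇ = 5738 W.

5740 W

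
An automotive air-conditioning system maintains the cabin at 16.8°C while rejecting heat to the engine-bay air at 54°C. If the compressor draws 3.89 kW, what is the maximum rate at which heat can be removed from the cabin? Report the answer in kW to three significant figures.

30.3 kW

In absolute terms T_C = 289.95 K and T_H = 327.15 K, so ΔT = 37.20 K.
COP_Carnot = T_C/ΔT = 289.95/37.20 = 7.794.
Q̇_max = COP_Carnot × Ẇ = 7.794 × 3.890 kW = 30.32 kW.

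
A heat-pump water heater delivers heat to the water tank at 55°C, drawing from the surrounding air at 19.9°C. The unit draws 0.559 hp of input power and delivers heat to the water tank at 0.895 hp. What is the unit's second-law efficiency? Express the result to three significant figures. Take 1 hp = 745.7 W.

0.171

COP_actual = Q̇_H/Ẇ = 0.8950/0.5590 = 1.601.
In absolute terms T_C = 293.05 K and T_H = 328.15 K, so ΔT = 35.10 K.
COP_Carnot = T_H/ΔT = 328.15/35.10 = 9.349.
η_II = COP_actual/COP_Carnot = 1.601/9.349 = 0.1713.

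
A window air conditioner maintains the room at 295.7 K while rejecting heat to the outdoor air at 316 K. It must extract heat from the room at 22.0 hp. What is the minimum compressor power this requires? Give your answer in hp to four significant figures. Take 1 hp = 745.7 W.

1.510 hp

The reservoir spacing is ΔT = 316 − 295.7 = 20.30 K.
COP_Carnot = T_C/ΔT = 295.70/20.30 = 14.57.
Ẇ_min = Q̇/COP_Carnot = 22.00/14.57 = 1.510 hp.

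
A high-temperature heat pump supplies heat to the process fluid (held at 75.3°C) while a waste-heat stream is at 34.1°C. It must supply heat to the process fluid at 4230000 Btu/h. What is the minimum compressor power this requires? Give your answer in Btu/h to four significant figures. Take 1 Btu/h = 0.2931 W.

In absolute terms T_C = 307.25 K and T_H = 348.45 K, so ΔT = 41.20 K.
COP_Carnot = T_H/ΔT = 348.45/41.20 = 8.458.
Ẇ_min = Q̇/COP_Carnot = 4230000/8.458 = 500100 Btu/h.

500100 Btu/h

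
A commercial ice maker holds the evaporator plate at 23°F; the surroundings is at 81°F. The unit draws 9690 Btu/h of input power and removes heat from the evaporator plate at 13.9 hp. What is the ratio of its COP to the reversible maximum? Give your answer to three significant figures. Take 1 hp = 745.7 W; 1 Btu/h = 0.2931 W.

0.439

Converting, Q̇_C = 13.90 hp = 35360 Btu/h, so COP_actual = Q̇_C/Ẇ = 35360/9690 = 3.650.
In absolute terms T_C = 268.15 K and T_H = 300.37 K, so ΔT = 32.22 K.
COP_Carnot = T_C/ΔT = 268.15/32.22 = 8.322.
η_II = COP_actual/COP_Carnot = 3.650/8.322 = 0.4385.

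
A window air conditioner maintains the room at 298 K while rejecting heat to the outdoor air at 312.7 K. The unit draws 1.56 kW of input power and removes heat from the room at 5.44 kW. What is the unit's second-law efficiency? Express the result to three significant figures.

0.172

COP_actual = Q̇_C/Ẇ = 5.440/1.560 = 3.487.
The reservoir spacing is ΔT = 312.7 − 298 = 14.70 K.
COP_Carnot = T_C/ΔT = 298.00/14.70 = 20.27.
η_II = COP_actual/COP_Carnot = 3.487/20.27 = 0.1720.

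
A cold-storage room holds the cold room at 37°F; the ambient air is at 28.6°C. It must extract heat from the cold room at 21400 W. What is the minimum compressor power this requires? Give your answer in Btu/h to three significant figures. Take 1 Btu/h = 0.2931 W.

6830 Btu/h

In absolute terms T_C = 275.93 K and T_H = 301.75 K, so ΔT = 25.82 K.
COP_Carnot = T_C/ΔT = 275.93/25.82 = 10.69.
Ẇ_min = Q̇/COP_Carnot = 21400/10.69 = 2003 W = 6833 Btu/h.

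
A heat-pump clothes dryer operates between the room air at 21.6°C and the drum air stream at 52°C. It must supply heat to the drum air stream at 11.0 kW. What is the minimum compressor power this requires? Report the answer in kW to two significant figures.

1.0 kW

In absolute terms T_C = 294.75 K and T_H = 325.15 K, so ΔT = 30.40 K.
COP_Carnot = T_H/ΔT = 325.15/30.40 = 10.70.
Ẇ_min = Q̇/COP_Carnot = 11.00/10.70 = 1.028 kW.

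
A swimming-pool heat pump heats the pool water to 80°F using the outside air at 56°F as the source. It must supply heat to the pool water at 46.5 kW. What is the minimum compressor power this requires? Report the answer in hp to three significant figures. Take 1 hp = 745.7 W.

2.77 hp

In absolute terms T_C = 286.48 K and T_H = 299.82 K, so ΔT = 13.33 K.
COP_Carnot = T_H/ΔT = 299.82/13.33 = 22.49.
Ẇ_min = Q̇/COP_Carnot = 46.50/22.49 = 2.068 kW = 2.773 hp.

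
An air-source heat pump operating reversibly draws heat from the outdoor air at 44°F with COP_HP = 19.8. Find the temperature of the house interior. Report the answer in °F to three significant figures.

70.8 °F

COP_HP = T_H/(T_H − T_C) rearranges to T_H = COP·T_C/(COP − 1).
With T_C = 279.82 K, T_H = 19.8 × 279.82/18.80 = 294.70 K.
Converting, 294.70 K = 70.79°F.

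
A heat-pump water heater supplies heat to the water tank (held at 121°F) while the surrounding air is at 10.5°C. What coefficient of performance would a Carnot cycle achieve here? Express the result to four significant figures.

8.283

In absolute terms T_C = 283.65 K and T_H = 322.59 K, so ΔT = 38.94 K.
For a reversible cycle, COP_Carnot = T_H/ΔT = 322.59/38.94 = 8.283.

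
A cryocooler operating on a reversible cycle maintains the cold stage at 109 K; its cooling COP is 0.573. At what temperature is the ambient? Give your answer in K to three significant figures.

COP_R = T_C/(T_H − T_C) gives T_H − T_C = T_C/COP.
With T_C = 109.00 K, T_H = 109.00 × (1 + 1/0.573) = 299.23 K.

299 K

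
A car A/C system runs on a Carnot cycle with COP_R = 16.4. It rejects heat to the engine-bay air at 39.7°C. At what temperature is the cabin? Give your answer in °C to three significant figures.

For a Carnot refrigerator COP_R = T_C/(T_H − T_C), so T_C = COP·T_H/(1 + COP).
With T_H = 312.85 K, T_C = 16.4 × 312.85/17.40 = 294.87 K.
Converting, 294.87 K = 21.72°C.

21.7 °C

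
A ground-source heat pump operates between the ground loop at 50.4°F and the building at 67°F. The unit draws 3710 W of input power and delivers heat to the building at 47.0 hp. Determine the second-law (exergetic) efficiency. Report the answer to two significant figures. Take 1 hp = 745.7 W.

Converting, Q̇_H = 47.00 hp = 35050 W, so COP_actual = Q̇_H/Ẇ = 35050/3710 = 9.447.
In absolute terms T_C = 283.37 K and T_H = 292.59 K, so ΔT = 9.222 K.
COP_Carnot = T_H/ΔT = 292.59/9.222 = 31.73.
η_II = COP_actual/COP_Carnot = 9.447/31.73 = 0.2978.

0.30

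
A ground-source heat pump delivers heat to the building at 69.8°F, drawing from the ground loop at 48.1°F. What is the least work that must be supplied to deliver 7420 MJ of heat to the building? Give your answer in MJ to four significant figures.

304.1 MJ

In absolute terms T_C = 282.09 K and T_H = 294.15 K, so ΔT = 12.06 K.
The reversible limit is COP_HP = T_H/ΔT = 24.40, so W_min = Q_H/COP = Q_H·ΔT/T_H.
W_min = 7420 × 12.06/294.15 = 304.1 MJ.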